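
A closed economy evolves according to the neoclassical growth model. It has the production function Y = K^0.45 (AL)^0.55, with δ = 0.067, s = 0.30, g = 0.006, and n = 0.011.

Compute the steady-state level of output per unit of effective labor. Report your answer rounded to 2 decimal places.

y* = 2.83

Steady state requires s·f(k) = (n + g + δ)·k, i.e. s·k^α = (n + g + δ)·k.
Rearranging, k^(1−α) = s / (n + g + δ).
k^0.55 = 0.30 / (0.011 + 0.006 + 0.067) = 0.30 / 0.084 = 3.5714
k* = 3.5714^(1/0.55) ≈ 10.1195
y* = (k*)^α = 10.1195^0.45 ≈ 2.8335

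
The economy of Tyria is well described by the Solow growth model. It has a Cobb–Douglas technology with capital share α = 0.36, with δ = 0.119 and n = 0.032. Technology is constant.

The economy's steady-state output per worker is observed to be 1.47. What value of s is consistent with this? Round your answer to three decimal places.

In steady state, investment equals break-even investment: s·k^α = (n + δ)·k.
Since y* = [s/(n + δ)]^(α/(1−α)), we have s/(n + δ) = (y*)^((1−α)/α) = 1.47^1.7778 = 1.9836.
Therefore s = 1.9836 × (n + δ) = 1.9836 × 0.151 = 0.2995.

s ≈ 0.300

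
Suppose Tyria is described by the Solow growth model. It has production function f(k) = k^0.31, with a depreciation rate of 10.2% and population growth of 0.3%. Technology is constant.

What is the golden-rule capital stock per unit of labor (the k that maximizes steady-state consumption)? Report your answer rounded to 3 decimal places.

The golden rule sets f'(k) = n + δ, i.e. α·k^(α−1) = n + δ.
So k^(1−α) = α / (n + δ) = 0.31 / 0.105 = 2.9524.
k_gold = 2.9524^(1/0.69) ≈ 4.8019

k_gold ≈ 4.802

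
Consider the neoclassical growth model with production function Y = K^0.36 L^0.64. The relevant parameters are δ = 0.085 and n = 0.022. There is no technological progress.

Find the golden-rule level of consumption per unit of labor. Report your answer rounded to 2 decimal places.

At the golden rule, f'(k) = n + δ, so α·k^(α−1) = n + δ and k_gold = (α/(n + δ))^(1/(1−α)).
k_gold = (0.36/0.107)^(1/0.64) = 3.3645^1.5625 ≈ 6.6575
c_gold = f(k_gold) − (n + δ)·k_gold = 1.9788 − 0.107×6.6575 ≈ 1.2664

c_gold ≈ 1.27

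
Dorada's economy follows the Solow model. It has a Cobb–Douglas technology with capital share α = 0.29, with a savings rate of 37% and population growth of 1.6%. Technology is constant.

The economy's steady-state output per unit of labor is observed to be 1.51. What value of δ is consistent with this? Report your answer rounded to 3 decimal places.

In steady state, investment equals break-even investment: s·k^α = (n + δ)·k.
Since y* = [s/(n + δ)]^(α/(1−α)), we have s/(n + δ) = (y*)^((1−α)/α) = 1.51^2.4483 = 2.7428.
Therefore n + δ = s / 2.7428 = 0.37 / 2.7428 = 0.1349, so δ = 0.1349 − 0.016 = 0.1189.

δ ≈ 0.119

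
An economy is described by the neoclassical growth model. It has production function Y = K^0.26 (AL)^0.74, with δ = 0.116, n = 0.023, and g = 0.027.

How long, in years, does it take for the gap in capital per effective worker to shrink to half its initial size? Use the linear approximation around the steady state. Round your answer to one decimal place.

half-life ≈ 5.6 years

Near the steady state the convergence rate is λ = (1 − α)(n + g + δ).
λ = (1 − 0.26) × 0.166 = 0.74 × 0.166 = 0.12284
Half-life = ln 2 / λ = 0.6931 / 0.12284 ≈ 5.64 years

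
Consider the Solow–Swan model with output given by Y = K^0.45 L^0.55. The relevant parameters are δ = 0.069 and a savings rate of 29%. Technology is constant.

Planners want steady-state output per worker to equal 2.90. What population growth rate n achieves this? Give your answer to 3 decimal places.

At the steady state, Δk = 0, so s·k^α = (n + δ)·k.
Since y* = [s/(n + δ)]^(α/(1−α)), we have s/(n + δ) = (y*)^((1−α)/α) = 2.90^1.2222 = 3.6740.
Therefore n + δ = s / 3.6740 = 0.29 / 3.6740 = 0.0789, so n = 0.0789 − 0.069 = 0.0099.

n ≈ 0.010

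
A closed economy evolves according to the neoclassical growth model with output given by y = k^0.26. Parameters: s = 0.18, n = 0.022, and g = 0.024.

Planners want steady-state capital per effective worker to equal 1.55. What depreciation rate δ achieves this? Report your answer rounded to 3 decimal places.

Steady state requires s·f(k) = (n + g + δ)·k, i.e. s·k^α = (n + g + δ)·k.
So s / (n + g + δ) = (k*)^(1−α) = 1.55^0.74 = 1.3831.
Therefore n + g + δ = s / 1.3831 = 0.18 / 1.3831 = 0.1301, so δ = 0.1301 − 0.046 = 0.0841.

δ ≈ 0.084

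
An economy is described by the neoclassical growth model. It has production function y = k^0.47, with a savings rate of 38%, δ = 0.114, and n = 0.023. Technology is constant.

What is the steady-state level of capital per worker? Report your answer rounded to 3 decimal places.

Steady state requires s·f(k) = (n + δ)·k, i.e. s·k^α = (n + δ)·k.
Dividing both sides by k: k^(1−α) = s / (n + δ).
k^0.53 = 0.38 / (0.023 + 0.114) = 0.38 / 0.137 = 2.7737
k* = 2.7737^(1/0.53) ≈ 6.8543

k* = 6.854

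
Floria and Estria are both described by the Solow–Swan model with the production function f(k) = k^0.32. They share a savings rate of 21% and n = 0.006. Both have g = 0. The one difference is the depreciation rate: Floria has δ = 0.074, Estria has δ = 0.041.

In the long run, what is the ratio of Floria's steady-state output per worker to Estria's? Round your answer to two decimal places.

y*_F / y*_E ≈ 0.78

Steady-state y* = [s/(n + δ)]^(α/(1−α)), so the ratio is [ (s_F/(n + δ)_F) / (s_E/(n + δ)_E) ]^0.4706.
s_F/(n + δ)_F = 0.21/0.080 = 2.6250; s_E/(n + δ)_E = 0.21/0.047 = 4.4681.
Ratio = (2.6250/4.4681)^0.4706 = 0.5875^0.4706 ≈ 0.7786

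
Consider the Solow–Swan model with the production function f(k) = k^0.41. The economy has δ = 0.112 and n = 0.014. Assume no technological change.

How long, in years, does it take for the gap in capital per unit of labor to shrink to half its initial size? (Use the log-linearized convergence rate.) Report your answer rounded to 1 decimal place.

Near the steady state the convergence rate is λ = (1 − α)(n + δ).
λ = (1 − 0.41) × 0.126 = 0.59 × 0.126 = 0.07434
Half-life = ln 2 / λ = 0.6931 / 0.07434 ≈ 9.32 years

t_½ ≈ 9.3 years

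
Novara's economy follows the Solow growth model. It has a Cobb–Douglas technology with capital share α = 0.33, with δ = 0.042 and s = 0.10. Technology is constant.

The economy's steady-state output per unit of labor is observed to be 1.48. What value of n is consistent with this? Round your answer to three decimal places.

At the steady state, Δk = 0, so s·k^α = (n + δ)·k.
Since y* = [s/(n + δ)]^(α/(1−α)), we have s/(n + δ) = (y*)^((1−α)/α) = 1.48^2.0303 = 2.2166.
Therefore n + δ = s / 2.2166 = 0.10 / 2.2166 = 0.0451, so n = 0.0451 − 0.042 = 0.0031.

n ≈ 0.003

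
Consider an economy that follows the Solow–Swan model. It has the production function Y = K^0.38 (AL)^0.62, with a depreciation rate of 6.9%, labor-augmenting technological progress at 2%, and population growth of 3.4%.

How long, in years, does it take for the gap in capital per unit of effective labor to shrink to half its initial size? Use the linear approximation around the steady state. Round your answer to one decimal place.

half-life ≈ 9.1 years

Near the steady state the convergence rate is λ = (1 − α)(n + g + δ).
λ = (1 − 0.38) × 0.123 = 0.62 × 0.123 = 0.07626
Half-life = ln 2 / λ = 0.6931 / 0.07626 ≈ 9.09 years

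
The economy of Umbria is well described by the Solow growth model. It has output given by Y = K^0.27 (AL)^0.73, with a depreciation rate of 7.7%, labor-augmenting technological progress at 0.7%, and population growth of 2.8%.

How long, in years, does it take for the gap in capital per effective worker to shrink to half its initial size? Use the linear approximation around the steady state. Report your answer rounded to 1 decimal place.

about 8.5 years

Near the steady state the convergence rate is λ = (1 − α)(n + g + δ).
λ = (1 − 0.27) × 0.112 = 0.73 × 0.112 = 0.08176
Half-life = ln 2 / λ = 0.6931 / 0.08176 ≈ 8.48 years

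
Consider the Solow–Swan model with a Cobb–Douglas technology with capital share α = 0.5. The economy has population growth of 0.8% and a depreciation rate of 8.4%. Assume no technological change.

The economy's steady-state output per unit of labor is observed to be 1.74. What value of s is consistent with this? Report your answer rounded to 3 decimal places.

s ≈ 0.160

At the steady state, Δk = 0, so s·k^α = (n + δ)·k.
Since y* = [s/(n + δ)]^(α/(1−α)), we have s/(n + δ) = (y*)^((1−α)/α) = 1.74^1 = 1.7400.
Therefore s = 1.7400 × (n + δ) = 1.7400 × 0.092 = 0.1601.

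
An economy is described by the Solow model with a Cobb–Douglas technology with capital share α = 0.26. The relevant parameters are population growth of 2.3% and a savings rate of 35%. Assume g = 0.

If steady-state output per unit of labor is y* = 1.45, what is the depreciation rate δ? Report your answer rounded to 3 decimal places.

Steady state requires s·f(k) = (n + δ)·k, i.e. s·k^α = (n + δ)·k.
Since y* = [s/(n + δ)]^(α/(1−α)), we have s/(n + δ) = (y*)^((1−α)/α) = 1.45^2.8462 = 2.8793.
Therefore n + δ = s / 2.8793 = 0.35 / 2.8793 = 0.1216, so δ = 0.1216 − 0.023 = 0.0986.

δ ≈ 0.099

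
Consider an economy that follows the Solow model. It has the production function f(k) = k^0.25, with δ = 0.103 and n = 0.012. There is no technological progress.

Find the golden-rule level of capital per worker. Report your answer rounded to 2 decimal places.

k_gold ≈ 2.82

The golden rule sets f'(k) = n + δ, i.e. α·k^(α−1) = n + δ.
So k^(1−α) = α / (n + δ) = 0.25 / 0.115 = 2.1739.
k_gold = 2.1739^(1/0.75) ≈ 2.8161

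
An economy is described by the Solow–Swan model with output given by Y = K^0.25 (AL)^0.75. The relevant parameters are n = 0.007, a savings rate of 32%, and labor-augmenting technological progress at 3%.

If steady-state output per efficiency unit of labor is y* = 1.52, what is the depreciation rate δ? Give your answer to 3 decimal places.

δ ≈ 0.054

In steady state, investment equals break-even investment: s·k^α = (n + g + δ)·k.
Since y* = [s/(n + g + δ)]^(α/(1−α)), we have s/(n + g + δ) = (y*)^((1−α)/α) = 1.52^3 = 3.5118.
Therefore n + g + δ = s / 3.5118 = 0.32 / 3.5118 = 0.0911, so δ = 0.0911 − 0.037 = 0.0541.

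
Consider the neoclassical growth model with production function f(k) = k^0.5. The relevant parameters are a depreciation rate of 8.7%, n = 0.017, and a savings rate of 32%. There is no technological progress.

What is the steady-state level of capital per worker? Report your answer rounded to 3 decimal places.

k* = 9.467

In steady state, investment equals break-even investment: s·k^α = (n + δ)·k.
Rearranging, k^(1−α) = s / (n + δ).
k^0.5 = 0.32 / (0.017 + 0.087) = 0.32 / 0.104 = 3.0769
k* = 3.0769^(1/0.5) ≈ 9.4673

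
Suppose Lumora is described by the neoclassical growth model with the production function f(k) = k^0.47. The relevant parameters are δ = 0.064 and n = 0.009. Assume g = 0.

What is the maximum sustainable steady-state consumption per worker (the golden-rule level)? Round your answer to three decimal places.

At the golden rule, f'(k) = n + δ, so α·k^(α−1) = n + δ and k_gold = (α/(n + δ))^(1/(1−α)).
k_gold = (0.47/0.073)^(1/0.53) = 6.4384^1.8868 ≈ 33.5739
c_gold = f(k_gold) − (n + δ)·k_gold = 5.2146 − 0.073×33.5739 ≈ 2.7637

c_gold ≈ 2.764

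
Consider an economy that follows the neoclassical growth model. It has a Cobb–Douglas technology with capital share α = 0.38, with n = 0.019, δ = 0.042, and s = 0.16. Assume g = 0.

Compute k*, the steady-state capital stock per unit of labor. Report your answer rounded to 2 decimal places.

At the steady state, Δk = 0, so s·k^α = (n + δ)·k.
Dividing both sides by k: k^(1−α) = s / (n + δ).
k^0.62 = 0.16 / (0.019 + 0.042) = 0.16 / 0.061 = 2.6230
k* = 2.6230^(1/0.62) ≈ 4.7368

k* ≈ 4.74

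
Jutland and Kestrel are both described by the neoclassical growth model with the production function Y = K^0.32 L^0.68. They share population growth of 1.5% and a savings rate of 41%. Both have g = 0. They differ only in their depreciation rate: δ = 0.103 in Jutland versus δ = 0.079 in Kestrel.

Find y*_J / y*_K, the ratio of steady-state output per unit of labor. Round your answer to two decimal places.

Steady-state y* = [s/(n + δ)]^(α/(1−α)), so the ratio is [ (s_J/(n + δ)_J) / (s_K/(n + δ)_K) ]^0.4706.
s_J/(n + δ)_J = 0.41/0.118 = 3.4746; s_K/(n + δ)_K = 0.41/0.094 = 4.3617.
Ratio = (3.4746/4.3617)^0.4706 = 0.7966^0.4706 ≈ 0.8985

ratio ≈ 0.90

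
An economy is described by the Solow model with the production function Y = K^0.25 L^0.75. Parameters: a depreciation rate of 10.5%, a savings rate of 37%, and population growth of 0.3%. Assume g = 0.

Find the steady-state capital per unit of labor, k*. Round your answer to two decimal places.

k* = 5.16

Steady state requires s·f(k) = (n + δ)·k, i.e. s·k^α = (n + δ)·k.
Rearranging, k^(1−α) = s / (n + δ).
k^0.75 = 0.37 / (0.003 + 0.105) = 0.37 / 0.108 = 3.4259
k* = 3.4259^(1/0.75) ≈ 5.1646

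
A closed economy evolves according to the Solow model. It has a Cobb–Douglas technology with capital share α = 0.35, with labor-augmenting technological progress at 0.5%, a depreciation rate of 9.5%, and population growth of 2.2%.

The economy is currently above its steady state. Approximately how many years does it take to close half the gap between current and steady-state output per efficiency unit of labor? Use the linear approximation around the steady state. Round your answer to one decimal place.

Near the steady state the convergence rate is λ = (1 − α)(n + g + δ).
λ = (1 − 0.35) × 0.122 = 0.65 × 0.122 = 0.0793
Half-life = ln 2 / λ = 0.6931 / 0.0793 ≈ 8.74 years

about 8.7 years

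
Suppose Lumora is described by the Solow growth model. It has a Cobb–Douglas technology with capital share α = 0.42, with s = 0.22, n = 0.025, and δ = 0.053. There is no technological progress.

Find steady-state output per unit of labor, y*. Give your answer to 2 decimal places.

y* ≈ 2.12

In steady state, investment equals break-even investment: s·k^α = (n + δ)·k.
Dividing both sides by k: k^(1−α) = s / (n + δ).
k^0.58 = 0.22 / (0.025 + 0.053) = 0.22 / 0.078 = 2.8205
k* = 2.8205^(1/0.58) ≈ 5.9762
y* = (k*)^α = 5.9762^0.42 ≈ 2.1188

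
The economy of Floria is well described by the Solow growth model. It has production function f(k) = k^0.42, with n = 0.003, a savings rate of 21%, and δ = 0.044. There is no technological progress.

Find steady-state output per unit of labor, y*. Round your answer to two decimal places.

In steady state, investment equals break-even investment: s·k^α = (n + δ)·k.
Dividing both sides by k: k^(1−α) = s / (n + δ).
k^0.58 = 0.21 / (0.003 + 0.044) = 0.21 / 0.047 = 4.4681
k* = 4.4681^(1/0.58) ≈ 13.2100
y* = (k*)^α = 13.2100^0.42 ≈ 2.9565

y* = 2.96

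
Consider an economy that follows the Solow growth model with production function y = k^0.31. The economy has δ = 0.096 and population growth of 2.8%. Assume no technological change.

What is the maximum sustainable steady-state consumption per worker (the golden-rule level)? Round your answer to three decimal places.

At the golden rule, f'(k) = n + δ, so α·k^(α−1) = n + δ and k_gold = (α/(n + δ))^(1/(1−α)).
k_gold = (0.31/0.124)^(1/0.69) = 2.5000^1.4493 ≈ 3.7734
c_gold = f(k_gold) − (n + δ)·k_gold = 1.5093 − 0.124×3.7734 ≈ 1.0414

c_gold ≈ 1.041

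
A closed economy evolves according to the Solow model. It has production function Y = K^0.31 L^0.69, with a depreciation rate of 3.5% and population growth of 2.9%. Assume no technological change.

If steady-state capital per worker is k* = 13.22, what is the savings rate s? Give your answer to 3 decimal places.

s ≈ 0.380

In steady state, investment equals break-even investment: s·k^α = (n + δ)·k.
So s / (n + δ) = (k*)^(1−α) = 13.22^0.69 = 5.9381.
Therefore s = 5.9381 × (n + δ) = 5.9381 × 0.064 = 0.3800.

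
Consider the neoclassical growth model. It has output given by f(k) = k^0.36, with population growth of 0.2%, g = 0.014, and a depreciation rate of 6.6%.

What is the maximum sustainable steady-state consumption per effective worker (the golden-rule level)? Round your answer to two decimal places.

c_gold ≈ 1.47

At the golden rule, f'(k) = n + g + δ, so α·k^(α−1) = n + g + δ and k_gold = (α/(n + g + δ))^(1/(1−α)).
k_gold = (0.36/0.082)^(1/0.64) = 4.3902^1.5625 ≈ 10.0898
c_gold = f(k_gold) − (n + g + δ)·k_gold = 2.2983 − 0.082×10.0898 ≈ 1.4709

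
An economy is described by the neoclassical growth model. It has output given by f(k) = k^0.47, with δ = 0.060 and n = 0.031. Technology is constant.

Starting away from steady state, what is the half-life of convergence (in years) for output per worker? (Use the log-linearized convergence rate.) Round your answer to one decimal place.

half-life ≈ 14.4 years

Near the steady state the convergence rate is λ = (1 − α)(n + δ).
λ = (1 − 0.47) × 0.091 = 0.53 × 0.091 = 0.04823
Half-life = ln 2 / λ = 0.6931 / 0.04823 ≈ 14.37 years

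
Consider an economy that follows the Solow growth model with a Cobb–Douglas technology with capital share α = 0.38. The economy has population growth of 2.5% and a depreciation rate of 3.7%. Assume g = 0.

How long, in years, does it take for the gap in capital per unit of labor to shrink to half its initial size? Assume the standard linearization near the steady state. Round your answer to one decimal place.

Near the steady state the convergence rate is λ = (1 − α)(n + δ).
λ = (1 − 0.38) × 0.062 = 0.62 × 0.062 = 0.03844
Half-life = ln 2 / λ = 0.6931 / 0.03844 ≈ 18.03 years

half-life ≈ 18.0 years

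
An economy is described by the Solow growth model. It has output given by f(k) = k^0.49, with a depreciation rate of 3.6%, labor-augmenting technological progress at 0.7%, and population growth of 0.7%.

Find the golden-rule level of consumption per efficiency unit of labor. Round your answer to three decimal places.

c_gold ≈ 4.570

At the golden rule, f'(k) = n + g + δ, so α·k^(α−1) = n + g + δ and k_gold = (α/(n + g + δ))^(1/(1−α)).
k_gold = (0.49/0.050)^(1/0.51) = 9.8000^1.9608 ≈ 87.8205
c_gold = f(k_gold) − (n + g + δ)·k_gold = 8.9611 − 0.050×87.8205 ≈ 4.5701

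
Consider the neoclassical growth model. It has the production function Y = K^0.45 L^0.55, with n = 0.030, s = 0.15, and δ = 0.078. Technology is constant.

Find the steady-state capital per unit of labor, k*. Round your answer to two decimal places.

Steady state requires s·f(k) = (n + δ)·k, i.e. s·k^α = (n + δ)·k.
Dividing both sides by k: k^(1−α) = s / (n + δ).
k^0.55 = 0.15 / (0.030 + 0.078) = 0.15 / 0.108 = 1.3889
k* = 1.3889^(1/0.55) ≈ 1.8172

k* = 1.82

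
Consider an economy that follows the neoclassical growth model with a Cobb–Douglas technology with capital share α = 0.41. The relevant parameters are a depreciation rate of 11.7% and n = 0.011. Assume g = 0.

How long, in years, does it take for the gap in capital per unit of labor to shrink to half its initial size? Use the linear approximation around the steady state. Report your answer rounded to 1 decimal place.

Near the steady state the convergence rate is λ = (1 − α)(n + δ).
λ = (1 − 0.41) × 0.128 = 0.59 × 0.128 = 0.07552
Half-life = ln 2 / λ = 0.6931 / 0.07552 ≈ 9.18 years

about 9.2 years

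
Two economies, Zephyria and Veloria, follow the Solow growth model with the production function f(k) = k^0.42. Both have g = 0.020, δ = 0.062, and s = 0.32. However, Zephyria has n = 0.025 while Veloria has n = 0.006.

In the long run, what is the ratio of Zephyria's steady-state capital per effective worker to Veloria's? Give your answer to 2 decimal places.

Steady-state k* = [s/(n + g + δ)]^(1/(1−α)), so the ratio is [ (s_Z/(n + g + δ)_Z) / (s_V/(n + g + δ)_V) ]^1.7241.
s_Z/(n + g + δ)_Z = 0.32/0.107 = 2.9907; s_V/(n + g + δ)_V = 0.32/0.088 = 3.6364.
Ratio = (2.9907/3.6364)^1.7241 = 0.8224^1.7241 ≈ 0.7138

k*_Z / k*_V ≈ 0.71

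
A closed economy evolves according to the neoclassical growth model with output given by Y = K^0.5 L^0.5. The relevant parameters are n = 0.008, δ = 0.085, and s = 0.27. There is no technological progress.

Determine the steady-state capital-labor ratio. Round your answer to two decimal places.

At the steady state, Δk = 0, so s·k^α = (n + δ)·k.
Rearranging, k^(1−α) = s / (n + δ).
k^0.5 = 0.27 / (0.008 + 0.085) = 0.27 / 0.093 = 2.9032
k* = 2.9032^(1/0.5) ≈ 8.4286

k* ≈ 8.43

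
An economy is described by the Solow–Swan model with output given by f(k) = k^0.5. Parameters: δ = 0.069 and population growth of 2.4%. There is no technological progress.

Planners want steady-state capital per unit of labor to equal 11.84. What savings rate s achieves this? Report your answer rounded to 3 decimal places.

s ≈ 0.320

Steady state requires s·f(k) = (n + δ)·k, i.e. s·k^α = (n + δ)·k.
So s / (n + δ) = (k*)^(1−α) = 11.84^0.5 = 3.4409.
Therefore s = 3.4409 × (n + δ) = 3.4409 × 0.093 = 0.3200.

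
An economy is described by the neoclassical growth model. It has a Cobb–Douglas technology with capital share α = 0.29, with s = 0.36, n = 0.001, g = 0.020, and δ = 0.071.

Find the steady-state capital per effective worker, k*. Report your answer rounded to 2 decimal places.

k* ≈ 6.83

Steady state requires s·f(k) = (n + g + δ)·k, i.e. s·k^α = (n + g + δ)·k.
Rearranging, k^(1−α) = s / (n + g + δ).
k^0.71 = 0.36 / (0.001 + 0.020 + 0.071) = 0.36 / 0.092 = 3.9130
k* = 3.9130^(1/0.71) ≈ 6.8316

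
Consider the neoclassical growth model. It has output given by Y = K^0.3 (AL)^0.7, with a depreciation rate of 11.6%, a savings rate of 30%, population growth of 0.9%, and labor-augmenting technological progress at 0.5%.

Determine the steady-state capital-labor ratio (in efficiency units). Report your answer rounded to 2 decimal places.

At the steady state, Δk = 0, so s·k^α = (n + g + δ)·k.
Dividing both sides by k: k^(1−α) = s / (n + g + δ).
k^0.7 = 0.30 / (0.009 + 0.005 + 0.116) = 0.30 / 0.130 = 2.3077
k* = 2.3077^(1/0.7) ≈ 3.3024

k* ≈ 3.30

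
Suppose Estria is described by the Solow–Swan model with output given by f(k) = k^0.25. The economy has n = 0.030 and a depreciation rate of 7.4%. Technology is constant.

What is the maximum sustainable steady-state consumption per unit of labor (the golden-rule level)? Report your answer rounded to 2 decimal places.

c_gold ≈ 1.00

At the golden rule, f'(k) = n + δ, so α·k^(α−1) = n + δ and k_gold = (α/(n + δ))^(1/(1−α)).
k_gold = (0.25/0.104)^(1/0.75) = 2.4038^1.3333 ≈ 3.2200
c_gold = f(k_gold) − (n + δ)·k_gold = 1.3396 − 0.104×3.2200 ≈ 1.0047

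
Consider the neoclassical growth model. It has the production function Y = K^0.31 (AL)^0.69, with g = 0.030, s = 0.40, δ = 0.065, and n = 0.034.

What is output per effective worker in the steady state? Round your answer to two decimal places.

y* = 1.66

In steady state, investment equals break-even investment: s·k^α = (n + g + δ)·k.
Rearranging, k^(1−α) = s / (n + g + δ).
k^0.69 = 0.40 / (0.034 + 0.030 + 0.065) = 0.40 / 0.129 = 3.1008
k* = 3.1008^(1/0.69) ≈ 5.1556
y* = (k*)^α = 5.1556^0.31 ≈ 1.6627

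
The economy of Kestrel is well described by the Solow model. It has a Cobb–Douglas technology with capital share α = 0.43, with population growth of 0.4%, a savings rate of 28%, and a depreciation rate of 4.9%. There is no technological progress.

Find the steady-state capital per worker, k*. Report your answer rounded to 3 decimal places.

Steady state requires s·f(k) = (n + δ)·k, i.e. s·k^α = (n + δ)·k.
Rearranging, k^(1−α) = s / (n + δ).
k^0.57 = 0.28 / (0.004 + 0.049) = 0.28 / 0.053 = 5.2830
k* = 5.2830^(1/0.57) ≈ 18.5443

k* ≈ 18.544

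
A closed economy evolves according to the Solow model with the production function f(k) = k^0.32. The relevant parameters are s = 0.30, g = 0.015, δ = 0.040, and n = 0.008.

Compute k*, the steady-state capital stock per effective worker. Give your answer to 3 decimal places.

k* = 9.925

At the steady state, Δk = 0, so s·k^α = (n + g + δ)·k.
Dividing both sides by k: k^(1−α) = s / (n + g + δ).
k^0.68 = 0.30 / (0.008 + 0.015 + 0.040) = 0.30 / 0.063 = 4.7619
k* = 4.7619^(1/0.68) ≈ 9.9251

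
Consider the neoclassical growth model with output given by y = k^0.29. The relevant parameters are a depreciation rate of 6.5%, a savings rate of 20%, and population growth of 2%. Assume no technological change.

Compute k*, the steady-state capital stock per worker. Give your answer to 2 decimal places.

k* = 3.34

In steady state, investment equals break-even investment: s·k^α = (n + δ)·k.
Dividing both sides by k: k^(1−α) = s / (n + δ).
k^0.71 = 0.20 / (0.020 + 0.065) = 0.20 / 0.085 = 2.3529
k* = 2.3529^(1/0.71) ≈ 3.3372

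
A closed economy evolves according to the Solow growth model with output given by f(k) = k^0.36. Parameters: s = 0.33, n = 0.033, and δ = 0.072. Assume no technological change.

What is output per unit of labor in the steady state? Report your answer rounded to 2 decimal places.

In steady state, investment equals break-even investment: s·k^α = (n + δ)·k.
Dividing both sides by k: k^(1−α) = s / (n + δ).
k^0.64 = 0.33 / (0.033 + 0.072) = 0.33 / 0.105 = 3.1429
k* = 3.1429^(1/0.64) ≈ 5.9852
y* = (k*)^α = 5.9852^0.36 ≈ 1.9044

y* = 1.90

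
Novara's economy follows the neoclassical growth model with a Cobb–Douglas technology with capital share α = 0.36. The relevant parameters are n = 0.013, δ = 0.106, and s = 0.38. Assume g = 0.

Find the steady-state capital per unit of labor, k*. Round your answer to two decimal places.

In steady state, investment equals break-even investment: s·k^α = (n + δ)·k.
Dividing both sides by k: k^(1−α) = s / (n + δ).
k^0.64 = 0.38 / (0.013 + 0.106) = 0.38 / 0.119 = 3.1933
k* = 3.1933^(1/0.64) ≈ 6.1358

k* = 6.14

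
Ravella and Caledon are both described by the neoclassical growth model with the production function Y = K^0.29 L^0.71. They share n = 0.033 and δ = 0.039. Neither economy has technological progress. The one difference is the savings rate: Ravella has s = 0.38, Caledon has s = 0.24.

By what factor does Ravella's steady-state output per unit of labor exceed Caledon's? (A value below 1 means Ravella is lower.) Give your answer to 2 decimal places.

ratio ≈ 1.21

Steady-state y* = [s/(n + δ)]^(α/(1−α)), so the ratio is [ (s_R/(n + δ)_R) / (s_C/(n + δ)_C) ]^0.4085.
s_R/(n + δ)_R = 0.38/0.072 = 5.2778; s_C/(n + δ)_C = 0.24/0.072 = 3.3333.
Ratio = (5.2778/3.3333)^0.4085 = 1.5834^0.4085 ≈ 1.2065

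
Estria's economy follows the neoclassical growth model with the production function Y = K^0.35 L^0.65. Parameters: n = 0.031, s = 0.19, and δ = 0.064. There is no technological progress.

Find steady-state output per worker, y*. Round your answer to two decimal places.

In steady state, investment equals break-even investment: s·k^α = (n + δ)·k.
Rearranging, k^(1−α) = s / (n + δ).
k^0.65 = 0.19 / (0.031 + 0.064) = 0.19 / 0.095 = 2.0000
k* = 2.0000^(1/0.65) ≈ 2.9048
y* = (k*)^α = 2.9048^0.35 ≈ 1.4524

y* = 1.45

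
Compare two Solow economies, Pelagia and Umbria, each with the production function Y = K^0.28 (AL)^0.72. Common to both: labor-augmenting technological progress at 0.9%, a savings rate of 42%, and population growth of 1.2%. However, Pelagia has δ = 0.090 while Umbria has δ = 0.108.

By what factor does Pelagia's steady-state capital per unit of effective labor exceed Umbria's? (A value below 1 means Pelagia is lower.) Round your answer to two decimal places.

Steady-state k* = [s/(n + g + δ)]^(1/(1−α)), so the ratio is [ (s_P/(n + g + δ)_P) / (s_U/(n + g + δ)_U) ]^1.3889.
s_P/(n + g + δ)_P = 0.42/0.111 = 3.7838; s_U/(n + g + δ)_U = 0.42/0.129 = 3.2558.
Ratio = (3.7838/3.2558)^1.3889 = 1.1622^1.3889 ≈ 1.2322

k*_P / k*_U ≈ 1.23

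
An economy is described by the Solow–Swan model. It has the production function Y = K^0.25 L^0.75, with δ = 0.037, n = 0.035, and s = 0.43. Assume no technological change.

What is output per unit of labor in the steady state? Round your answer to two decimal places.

y* ≈ 1.81

At the steady state, Δk = 0, so s·k^α = (n + δ)·k.
Dividing both sides by k: k^(1−α) = s / (n + δ).
k^0.75 = 0.43 / (0.035 + 0.037) = 0.43 / 0.072 = 5.9722
k* = 5.9722^(1/0.75) ≈ 10.8354
y* = (k*)^α = 10.8354^0.25 ≈ 1.8143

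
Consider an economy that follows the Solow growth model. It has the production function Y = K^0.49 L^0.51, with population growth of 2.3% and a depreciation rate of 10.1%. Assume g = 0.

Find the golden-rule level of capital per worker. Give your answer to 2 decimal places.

The golden rule sets f'(k) = n + δ, i.e. α·k^(α−1) = n + δ.
So k^(1−α) = α / (n + δ) = 0.49 / 0.124 = 3.9516.
k_gold = 3.9516^(1/0.51) ≈ 14.7960

k_gold ≈ 14.80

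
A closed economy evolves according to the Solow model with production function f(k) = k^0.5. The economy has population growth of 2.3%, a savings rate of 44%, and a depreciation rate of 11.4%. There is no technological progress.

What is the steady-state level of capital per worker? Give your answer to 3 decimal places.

In steady state, investment equals break-even investment: s·k^α = (n + δ)·k.
Dividing both sides by k: k^(1−α) = s / (n + δ).
k^0.5 = 0.44 / (0.023 + 0.114) = 0.44 / 0.137 = 3.2117
k* = 3.2117^(1/0.5) ≈ 10.3150

k* ≈ 10.315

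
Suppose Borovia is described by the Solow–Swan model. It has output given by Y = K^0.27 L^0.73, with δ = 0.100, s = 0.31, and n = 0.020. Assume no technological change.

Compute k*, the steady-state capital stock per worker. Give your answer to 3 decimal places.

k* = 3.670

In steady state, investment equals break-even investment: s·k^α = (n + δ)·k.
Rearranging, k^(1−α) = s / (n + δ).
k^0.73 = 0.31 / (0.020 + 0.100) = 0.31 / 0.120 = 2.5833
k* = 2.5833^(1/0.73) ≈ 3.6696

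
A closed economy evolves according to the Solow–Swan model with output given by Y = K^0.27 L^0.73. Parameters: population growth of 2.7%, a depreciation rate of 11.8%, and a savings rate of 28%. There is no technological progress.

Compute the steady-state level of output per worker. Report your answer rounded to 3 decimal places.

At the steady state, Δk = 0, so s·k^α = (n + δ)·k.
Rearranging, k^(1−α) = s / (n + δ).
k^0.73 = 0.28 / (0.027 + 0.118) = 0.28 / 0.145 = 1.9310
k* = 1.9310^(1/0.73) ≈ 2.4631
y* = (k*)^α = 2.4631^0.27 ≈ 1.2756

y* ≈ 1.276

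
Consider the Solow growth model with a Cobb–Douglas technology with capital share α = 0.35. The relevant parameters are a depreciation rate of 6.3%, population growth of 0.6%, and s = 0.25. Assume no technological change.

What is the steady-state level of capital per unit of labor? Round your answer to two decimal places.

Steady state requires s·f(k) = (n + δ)·k, i.e. s·k^α = (n + δ)·k.
Dividing both sides by k: k^(1−α) = s / (n + δ).
k^0.65 = 0.25 / (0.006 + 0.063) = 0.25 / 0.069 = 3.6232
k* = 3.6232^(1/0.65) ≈ 7.2467

k* ≈ 7.25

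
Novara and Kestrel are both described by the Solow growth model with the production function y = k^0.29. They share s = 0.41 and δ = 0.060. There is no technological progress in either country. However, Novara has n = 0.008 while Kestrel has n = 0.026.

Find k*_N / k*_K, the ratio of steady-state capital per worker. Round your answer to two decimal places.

Steady-state k* = [s/(n + δ)]^(1/(1−α)), so the ratio is [ (s_N/(n + δ)_N) / (s_K/(n + δ)_K) ]^1.4085.
s_N/(n + δ)_N = 0.41/0.068 = 6.0294; s_K/(n + δ)_K = 0.41/0.086 = 4.7674.
Ratio = (6.0294/4.7674)^1.4085 = 1.2647^1.4085 ≈ 1.3920

ratio ≈ 1.39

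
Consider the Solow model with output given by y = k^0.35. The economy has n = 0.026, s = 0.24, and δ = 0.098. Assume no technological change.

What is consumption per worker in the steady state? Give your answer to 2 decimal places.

At the steady state, Δk = 0, so s·k^α = (n + δ)·k.
Dividing both sides by k: k^(1−α) = s / (n + δ).
k^0.65 = 0.24 / (0.026 + 0.098) = 0.24 / 0.124 = 1.9355
k* = 1.9355^(1/0.65) ≈ 2.7620
y* = (k*)^α = 2.7620^0.35 ≈ 1.4270
c* = (1 − s)·y* = (1 − 0.24) × 1.4270 ≈ 1.0845

c* = 1.08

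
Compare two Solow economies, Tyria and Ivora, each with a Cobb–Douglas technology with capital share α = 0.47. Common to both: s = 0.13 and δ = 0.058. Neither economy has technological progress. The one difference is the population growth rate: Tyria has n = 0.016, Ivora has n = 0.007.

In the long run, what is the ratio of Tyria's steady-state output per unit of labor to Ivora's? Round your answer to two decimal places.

Steady-state y* = [s/(n + δ)]^(α/(1−α)), so the ratio is [ (s_T/(n + δ)_T) / (s_I/(n + δ)_I) ]^0.8868.
s_T/(n + δ)_T = 0.13/0.074 = 1.7568; s_I/(n + δ)_I = 0.13/0.065 = 2.0000.
Ratio = (1.7568/2.0000)^0.8868 = 0.8784^0.8868 ≈ 0.8914

y*_T / y*_I ≈ 0.89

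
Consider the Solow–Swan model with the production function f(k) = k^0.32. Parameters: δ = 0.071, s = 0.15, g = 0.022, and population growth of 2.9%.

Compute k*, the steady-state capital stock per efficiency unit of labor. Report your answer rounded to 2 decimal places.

k* = 1.36

At the steady state, Δk = 0, so s·k^α = (n + g + δ)·k.
Rearranging, k^(1−α) = s / (n + g + δ).
k^0.68 = 0.15 / (0.029 + 0.022 + 0.071) = 0.15 / 0.122 = 1.2295
k* = 1.2295^(1/0.68) ≈ 1.3550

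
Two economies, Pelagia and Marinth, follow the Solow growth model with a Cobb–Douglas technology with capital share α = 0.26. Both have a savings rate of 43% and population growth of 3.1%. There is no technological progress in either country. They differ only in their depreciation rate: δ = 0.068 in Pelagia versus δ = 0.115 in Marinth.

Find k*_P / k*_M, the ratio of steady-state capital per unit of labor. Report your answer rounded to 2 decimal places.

Steady-state k* = [s/(n + δ)]^(1/(1−α)), so the ratio is [ (s_P/(n + δ)_P) / (s_M/(n + δ)_M) ]^1.3514.
s_P/(n + δ)_P = 0.43/0.099 = 4.3434; s_M/(n + δ)_M = 0.43/0.146 = 2.9452.
Ratio = (4.3434/2.9452)^1.3514 = 1.4747^1.3514 ≈ 1.6904

k*_P / k*_M ≈ 1.69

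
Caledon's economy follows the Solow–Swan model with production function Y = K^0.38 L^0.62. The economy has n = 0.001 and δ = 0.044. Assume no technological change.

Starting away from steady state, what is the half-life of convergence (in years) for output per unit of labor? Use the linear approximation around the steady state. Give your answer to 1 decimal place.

about 24.8 years

Near the steady state the convergence rate is λ = (1 − α)(n + δ).
λ = (1 − 0.38) × 0.045 = 0.62 × 0.045 = 0.0279
Half-life = ln 2 / λ = 0.6931 / 0.0279 ≈ 24.84 years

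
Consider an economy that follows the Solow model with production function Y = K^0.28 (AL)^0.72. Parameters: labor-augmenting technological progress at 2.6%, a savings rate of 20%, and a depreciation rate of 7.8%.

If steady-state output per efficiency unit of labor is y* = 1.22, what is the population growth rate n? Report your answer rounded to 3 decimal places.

n ≈ 0.016

At the steady state, Δk = 0, so s·k^α = (n + g + δ)·k.
Since y* = [s/(n + g + δ)]^(α/(1−α)), we have s/(n + g + δ) = (y*)^((1−α)/α) = 1.22^2.5714 = 1.6675.
Therefore n + g + δ = s / 1.6675 = 0.20 / 1.6675 = 0.1199, so n = 0.1199 − 0.104 = 0.0159.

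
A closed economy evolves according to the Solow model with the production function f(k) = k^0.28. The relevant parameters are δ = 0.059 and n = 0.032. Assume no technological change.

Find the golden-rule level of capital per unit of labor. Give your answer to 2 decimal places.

k_gold ≈ 4.76

The golden rule sets f'(k) = n + δ, i.e. α·k^(α−1) = n + δ.
So k^(1−α) = α / (n + δ) = 0.28 / 0.091 = 3.0769.
k_gold = 3.0769^(1/0.72) ≈ 4.7636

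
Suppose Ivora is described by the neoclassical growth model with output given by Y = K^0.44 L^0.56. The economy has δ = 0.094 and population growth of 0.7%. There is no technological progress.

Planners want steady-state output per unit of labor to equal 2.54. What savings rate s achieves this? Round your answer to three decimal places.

s ≈ 0.331

In steady state, investment equals break-even investment: s·k^α = (n + δ)·k.
Since y* = [s/(n + δ)]^(α/(1−α)), we have s/(n + δ) = (y*)^((1−α)/α) = 2.54^1.2727 = 3.2752.
Therefore s = 3.2752 × (n + δ) = 3.2752 × 0.101 = 0.3308.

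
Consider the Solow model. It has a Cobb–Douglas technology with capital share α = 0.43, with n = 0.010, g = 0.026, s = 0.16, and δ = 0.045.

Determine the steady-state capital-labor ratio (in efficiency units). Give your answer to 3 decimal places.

k* ≈ 3.301

In steady state, investment equals break-even investment: s·k^α = (n + g + δ)·k.
Dividing both sides by k: k^(1−α) = s / (n + g + δ).
k^0.57 = 0.16 / (0.010 + 0.026 + 0.045) = 0.16 / 0.081 = 1.9753
k* = 1.9753^(1/0.57) ≈ 3.3011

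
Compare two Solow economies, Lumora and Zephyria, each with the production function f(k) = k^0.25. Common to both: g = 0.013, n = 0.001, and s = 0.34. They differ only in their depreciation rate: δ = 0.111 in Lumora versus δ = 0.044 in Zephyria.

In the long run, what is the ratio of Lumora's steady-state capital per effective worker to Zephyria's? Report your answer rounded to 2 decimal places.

ratio ≈ 0.36

Steady-state k* = [s/(n + g + δ)]^(1/(1−α)), so the ratio is [ (s_L/(n + g + δ)_L) / (s_Z/(n + g + δ)_Z) ]^1.3333.
s_L/(n + g + δ)_L = 0.34/0.125 = 2.7200; s_Z/(n + g + δ)_Z = 0.34/0.058 = 5.8621.
Ratio = (2.7200/5.8621)^1.3333 = 0.4640^1.3333 ≈ 0.3592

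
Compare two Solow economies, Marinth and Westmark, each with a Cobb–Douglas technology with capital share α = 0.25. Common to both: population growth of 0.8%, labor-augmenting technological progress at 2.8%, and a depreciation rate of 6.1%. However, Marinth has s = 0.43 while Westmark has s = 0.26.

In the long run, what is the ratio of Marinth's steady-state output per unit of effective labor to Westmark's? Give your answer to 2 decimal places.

ratio ≈ 1.18

Steady-state y* = [s/(n + g + δ)]^(α/(1−α)), so the ratio is [ (s_M/(n + g + δ)_M) / (s_W/(n + g + δ)_W) ]^0.3333.
s_M/(n + g + δ)_M = 0.43/0.097 = 4.4330; s_W/(n + g + δ)_W = 0.26/0.097 = 2.6804.
Ratio = (4.4330/2.6804)^0.3333 = 1.6539^0.3333 ≈ 1.1826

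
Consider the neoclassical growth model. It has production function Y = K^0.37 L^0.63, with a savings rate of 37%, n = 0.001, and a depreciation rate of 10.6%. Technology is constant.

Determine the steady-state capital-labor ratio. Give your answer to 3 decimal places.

At the steady state, Δk = 0, so s·k^α = (n + δ)·k.
Dividing both sides by k: k^(1−α) = s / (n + δ).
k^0.63 = 0.37 / (0.001 + 0.106) = 0.37 / 0.107 = 3.4579
k* = 3.4579^(1/0.63) ≈ 7.1657

k* ≈ 7.166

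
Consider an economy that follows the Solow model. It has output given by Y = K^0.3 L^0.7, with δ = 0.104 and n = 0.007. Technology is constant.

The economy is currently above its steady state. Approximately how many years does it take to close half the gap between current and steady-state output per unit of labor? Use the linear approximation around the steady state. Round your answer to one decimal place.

t_½ ≈ 8.9 years

Near the steady state the convergence rate is λ = (1 − α)(n + δ).
λ = (1 − 0.3) × 0.111 = 0.7 × 0.111 = 0.0777
Half-life = ln 2 / λ = 0.6931 / 0.0777 ≈ 8.92 years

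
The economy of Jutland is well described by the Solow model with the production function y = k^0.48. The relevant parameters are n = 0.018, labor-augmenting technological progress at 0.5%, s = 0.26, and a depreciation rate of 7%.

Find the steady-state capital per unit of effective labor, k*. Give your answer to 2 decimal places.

k* = 7.22

Steady state requires s·f(k) = (n + g + δ)·k, i.e. s·k^α = (n + g + δ)·k.
Rearranging, k^(1−α) = s / (n + g + δ).
k^0.52 = 0.26 / (0.018 + 0.005 + 0.070) = 0.26 / 0.093 = 2.7957
k* = 2.7957^(1/0.52) ≈ 7.2216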